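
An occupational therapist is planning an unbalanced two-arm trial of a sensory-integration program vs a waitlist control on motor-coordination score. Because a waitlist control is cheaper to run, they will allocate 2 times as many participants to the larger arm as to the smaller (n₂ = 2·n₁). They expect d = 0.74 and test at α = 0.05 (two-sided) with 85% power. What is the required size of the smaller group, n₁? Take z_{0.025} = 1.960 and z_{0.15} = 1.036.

With allocation ratio k = n₂/n₁ = 2, Var(x̄₁−x̄₂) = σ²(1/n₁ + 1/(k·n₁)) = σ²·(k+1)/(k·n₁).
So n₁ = (1 + 1/k)·((z_{α/2} + z_β)/d)² = 1.500 × (2.996/0.74)².
n₁ = 1.500 × 16.39 = 24.6.
Round up: n₁ = 25, giving n₂ = 2 × 25 = 50.

n₁ = 25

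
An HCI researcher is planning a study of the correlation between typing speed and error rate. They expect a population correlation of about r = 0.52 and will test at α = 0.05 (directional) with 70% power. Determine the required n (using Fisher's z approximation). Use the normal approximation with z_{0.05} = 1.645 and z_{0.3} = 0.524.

Fisher's z: C = ½·ln((1+r)/(1−r)) = ½·ln(3.1667) = 0.5763.
n = ((z_{α} + z_β)/C)² + 3.
(1.645 + 0.524) / 0.5763 = 2.169 / 0.5763 = 3.764.
n = 3.764² + 3 = 14.17 + 3 = 17.2.
Round up.

n = 18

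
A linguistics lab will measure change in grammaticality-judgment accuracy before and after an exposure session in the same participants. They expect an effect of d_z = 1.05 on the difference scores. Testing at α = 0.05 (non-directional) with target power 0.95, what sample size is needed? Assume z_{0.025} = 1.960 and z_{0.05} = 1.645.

For a paired (one-sample on differences) test: n = ((z_{α/2} + z_β) / d)².
z_{α/2} + z_β = 1.960 + 1.645 = 3.605.
n = (3.605 / 1.05)² = 3.433² = 11.79.
Round up.

n = 12 pairs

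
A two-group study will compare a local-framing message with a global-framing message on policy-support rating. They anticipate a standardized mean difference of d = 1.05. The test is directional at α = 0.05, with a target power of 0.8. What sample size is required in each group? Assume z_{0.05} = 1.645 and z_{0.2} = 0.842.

For two independent groups with equal n: n = 2·((z_{α} + z_β) / d)².
z_{α} + z_β = 1.645 + 0.842 = 2.487.
n = 2 × (2.487 / 1.05)² = 2 × 2.369² = 2 × 5.61 = 11.2.
Round up to the next whole participant.

n = 12 per group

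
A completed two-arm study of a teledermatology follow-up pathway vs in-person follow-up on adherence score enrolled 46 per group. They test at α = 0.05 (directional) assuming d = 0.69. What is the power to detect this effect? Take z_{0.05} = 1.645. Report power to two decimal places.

For two equal groups, power = Φ(d·√(n/2) − z_{α}).
d·√(n/2) = 0.69 × √(46/2) = 0.69 × 4.796 = 3.309.
z_β = 3.309 − 1.645 = 1.664.
Power = Φ(1.664) = 0.952.

power ≈ 0.95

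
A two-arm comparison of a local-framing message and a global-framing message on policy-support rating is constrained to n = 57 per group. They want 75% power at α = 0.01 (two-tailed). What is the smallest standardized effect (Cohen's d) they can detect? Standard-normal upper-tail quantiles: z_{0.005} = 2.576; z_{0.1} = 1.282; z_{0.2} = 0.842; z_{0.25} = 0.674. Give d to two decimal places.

For two independent groups of n = 57 each: d_min = (z_{α/2} + z_β)·√(2/n).
z-sum = 2.576 + 0.674 = 3.250.
d_min = 3.250 × √(2/57) = 3.250 × 0.1873 = 0.609.

d_min ≈ 0.61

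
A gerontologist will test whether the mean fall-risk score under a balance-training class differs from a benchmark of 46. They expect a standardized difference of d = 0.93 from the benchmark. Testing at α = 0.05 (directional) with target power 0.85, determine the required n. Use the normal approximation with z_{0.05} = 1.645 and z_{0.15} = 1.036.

n = 9

For a one-sample test: n = ((z_{α} + z_β) / d)².
z_{α} + z_β = 1.645 + 1.036 = 2.681.
n = (2.681 / 0.93)² = 2.883² = 8.31.
Round up.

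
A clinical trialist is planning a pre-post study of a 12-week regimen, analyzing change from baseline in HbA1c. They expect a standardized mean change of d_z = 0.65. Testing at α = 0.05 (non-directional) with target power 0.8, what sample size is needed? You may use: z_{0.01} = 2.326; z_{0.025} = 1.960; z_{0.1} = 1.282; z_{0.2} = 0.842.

For a paired (one-sample on differences) test: n = ((z_{α/2} + z_β) / d)².
z_{α/2} + z_β = 1.960 + 0.842 = 2.802.
n = (2.802 / 0.65)² = 4.311² = 18.58.
Round up.

n = 19 pairs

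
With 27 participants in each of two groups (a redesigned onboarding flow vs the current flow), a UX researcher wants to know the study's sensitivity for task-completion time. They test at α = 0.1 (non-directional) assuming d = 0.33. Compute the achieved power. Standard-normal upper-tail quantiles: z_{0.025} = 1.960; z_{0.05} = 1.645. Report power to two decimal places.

power ≈ 0.33

For two equal groups, power = Φ(d·√(n/2) − z_{α/2}).
d·√(n/2) = 0.33 × √(27/2) = 0.33 × 3.674 = 1.212.
z_β = 1.212 − 1.645 = -0.433.
Power = Φ(-0.433) = 0.333.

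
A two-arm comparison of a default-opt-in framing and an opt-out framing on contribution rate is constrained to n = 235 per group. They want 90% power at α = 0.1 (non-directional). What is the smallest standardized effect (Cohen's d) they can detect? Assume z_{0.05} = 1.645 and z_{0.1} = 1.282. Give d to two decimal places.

d_min ≈ 0.27

For two independent groups of n = 235 each: d_min = (z_{α/2} + z_β)·√(2/n).
z-sum = 1.645 + 1.282 = 2.927.
d_min = 2.927 × √(2/235) = 2.927 × 0.0923 = 0.270.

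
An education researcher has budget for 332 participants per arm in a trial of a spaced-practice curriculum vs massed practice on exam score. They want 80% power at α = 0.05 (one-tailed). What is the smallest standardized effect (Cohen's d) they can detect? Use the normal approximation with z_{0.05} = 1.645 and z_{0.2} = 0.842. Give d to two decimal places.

For two independent groups of n = 332 each: d_min = (z_{α} + z_β)·√(2/n).
z-sum = 1.645 + 0.842 = 2.487.
d_min = 2.487 × √(2/332) = 2.487 × 0.0776 = 0.193.

d_min ≈ 0.19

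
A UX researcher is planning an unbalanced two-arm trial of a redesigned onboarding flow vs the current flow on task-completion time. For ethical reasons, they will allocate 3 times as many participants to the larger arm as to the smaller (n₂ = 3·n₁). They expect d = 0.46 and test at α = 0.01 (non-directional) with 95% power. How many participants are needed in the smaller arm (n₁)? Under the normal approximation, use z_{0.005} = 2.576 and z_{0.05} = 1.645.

With allocation ratio k = n₂/n₁ = 3, Var(x̄₁−x̄₂) = σ²(1/n₁ + 1/(k·n₁)) = σ²·(k+1)/(k·n₁).
So n₁ = (1 + 1/k)·((z_{α/2} + z_β)/d)² = 1.333 × (4.221/0.46)².
n₁ = 1.333 × 84.20 = 112.3.
Round up: n₁ = 113, giving n₂ = 3 × 113 = 339.

n₁ = 113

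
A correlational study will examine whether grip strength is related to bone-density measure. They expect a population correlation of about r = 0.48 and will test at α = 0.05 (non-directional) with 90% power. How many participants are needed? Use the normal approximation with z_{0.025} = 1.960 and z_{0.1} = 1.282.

Fisher's z: C = ½·ln((1+r)/(1−r)) = ½·ln(2.8462) = 0.5230.
n = ((z_{α/2} + z_β)/C)² + 3.
(1.960 + 1.282) / 0.5230 = 3.242 / 0.5230 = 6.199.
n = 6.199² + 3 = 38.43 + 3 = 41.4.
Round up.

n = 42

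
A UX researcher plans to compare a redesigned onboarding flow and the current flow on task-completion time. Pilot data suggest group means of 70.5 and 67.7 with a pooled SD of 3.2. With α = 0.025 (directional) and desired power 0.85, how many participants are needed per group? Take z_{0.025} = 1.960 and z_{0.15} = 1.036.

n = 24 per group

Cohen's d = |M₁ − M₂| / SD_pooled = |70.5 − 67.7| / 3.2 = 2.8 / 3.2 = 0.875.
For two independent groups with equal n: n = 2·((z_{α} + z_β) / d)².
z_{α} + z_β = 1.960 + 1.036 = 2.996.
n = 2 × (2.996 / 0.875)² = 2 × 3.424² = 2 × 11.72 = 23.4.
Round up to the next whole participant.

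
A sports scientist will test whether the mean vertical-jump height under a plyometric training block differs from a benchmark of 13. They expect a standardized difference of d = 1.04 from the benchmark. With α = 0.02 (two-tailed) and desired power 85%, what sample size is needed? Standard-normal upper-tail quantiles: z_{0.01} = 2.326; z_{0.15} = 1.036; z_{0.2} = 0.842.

n = 11

For a one-sample test: n = ((z_{α/2} + z_β) / d)².
z_{α/2} + z_β = 2.326 + 1.036 = 3.362.
n = (3.362 / 1.04)² = 3.233² = 10.45.
Round up.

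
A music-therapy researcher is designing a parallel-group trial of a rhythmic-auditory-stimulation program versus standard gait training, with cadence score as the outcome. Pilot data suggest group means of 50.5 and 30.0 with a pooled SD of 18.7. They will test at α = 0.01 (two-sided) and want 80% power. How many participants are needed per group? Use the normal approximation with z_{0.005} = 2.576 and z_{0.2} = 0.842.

n = 20 per group

Cohen's d = |M₁ − M₂| / SD_pooled = |50.5 − 30.0| / 18.7 = 20.5 / 18.7 = 1.096.
For two independent groups with equal n: n = 2·((z_{α/2} + z_β) / d)².
z_{α/2} + z_β = 2.576 + 0.842 = 3.418.
n = 2 × (3.418 / 1.096)² = 2 × 3.119² = 2 × 9.73 = 19.5.
Round up to the next whole participant.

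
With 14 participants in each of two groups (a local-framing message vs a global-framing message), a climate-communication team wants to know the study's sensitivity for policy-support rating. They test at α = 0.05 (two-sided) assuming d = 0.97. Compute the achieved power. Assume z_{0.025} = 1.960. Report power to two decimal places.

For two equal groups, power = Φ(d·√(n/2) − z_{α/2}).
d·√(n/2) = 0.97 × √(14/2) = 0.97 × 2.646 = 2.566.
z_β = 2.566 − 1.960 = 0.606.
Power = Φ(0.606) = 0.728.

power ≈ 0.73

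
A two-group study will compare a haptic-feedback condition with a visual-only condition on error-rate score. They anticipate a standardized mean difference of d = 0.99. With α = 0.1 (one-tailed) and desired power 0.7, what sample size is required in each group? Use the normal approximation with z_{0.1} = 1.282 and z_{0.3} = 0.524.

For two independent groups with equal n: n = 2·((z_{α} + z_β) / d)².
z_{α} + z_β = 1.282 + 0.524 = 1.806.
n = 2 × (1.806 / 0.99)² = 2 × 1.824² = 2 × 3.33 = 6.7.
Round up to the next whole participant.

n = 7 per group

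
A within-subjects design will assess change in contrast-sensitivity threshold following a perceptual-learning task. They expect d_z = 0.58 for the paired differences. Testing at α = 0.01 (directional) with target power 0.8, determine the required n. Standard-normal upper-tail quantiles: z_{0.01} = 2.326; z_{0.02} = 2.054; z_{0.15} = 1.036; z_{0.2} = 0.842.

For a paired (one-sample on differences) test: n = ((z_{α} + z_β) / d)².
z_{α} + z_β = 2.326 + 0.842 = 3.168.
n = (3.168 / 0.58)² = 5.462² = 29.83.
Round up.

n = 30 pairs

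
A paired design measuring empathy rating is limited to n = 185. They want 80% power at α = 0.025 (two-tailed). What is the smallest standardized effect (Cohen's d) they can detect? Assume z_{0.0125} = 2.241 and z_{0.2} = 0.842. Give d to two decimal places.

d_min ≈ 0.23

For a single sample (or paired design) of n = 185: d_min = (z_{α/2} + z_β)/√n.
z-sum = 2.241 + 0.842 = 3.083.
d_min = 3.083 / √185 = 3.083 / 13.601 = 0.227.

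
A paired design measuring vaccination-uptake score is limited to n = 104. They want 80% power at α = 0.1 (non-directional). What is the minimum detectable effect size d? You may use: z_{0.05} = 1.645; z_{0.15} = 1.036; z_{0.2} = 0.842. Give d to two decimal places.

d_min ≈ 0.24

For a single sample (or paired design) of n = 104: d_min = (z_{α/2} + z_β)/√n.
z-sum = 1.645 + 0.842 = 2.487.
d_min = 2.487 / √104 = 2.487 / 10.198 = 0.244.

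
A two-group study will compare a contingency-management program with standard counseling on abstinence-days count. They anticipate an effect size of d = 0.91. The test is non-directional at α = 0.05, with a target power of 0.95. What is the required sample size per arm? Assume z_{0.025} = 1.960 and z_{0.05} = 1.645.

For two independent groups with equal n: n = 2·((z_{α/2} + z_β) / d)².
z_{α/2} + z_β = 1.960 + 1.645 = 3.605.
n = 2 × (3.605 / 0.91)² = 2 × 3.962² = 2 × 15.69 = 31.4.
Round up to the next whole participant.

n = 32 per group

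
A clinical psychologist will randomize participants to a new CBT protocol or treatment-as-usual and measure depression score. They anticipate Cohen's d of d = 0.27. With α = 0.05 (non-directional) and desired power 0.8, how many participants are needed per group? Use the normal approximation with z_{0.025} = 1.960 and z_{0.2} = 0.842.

n = 216 per group

For two independent groups with equal n: n = 2·((z_{α/2} + z_β) / d)².
z_{α/2} + z_β = 1.960 + 0.842 = 2.802.
n = 2 × (2.802 / 0.27)² = 2 × 10.378² = 2 × 107.70 = 215.4.
Round up to the next whole participant.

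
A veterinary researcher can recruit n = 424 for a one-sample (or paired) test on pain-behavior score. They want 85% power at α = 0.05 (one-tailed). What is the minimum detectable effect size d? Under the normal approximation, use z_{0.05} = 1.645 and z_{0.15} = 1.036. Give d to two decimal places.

For a single sample (or paired design) of n = 424: d_min = (z_{α} + z_β)/√n.
z-sum = 1.645 + 1.036 = 2.681.
d_min = 2.681 / √424 = 2.681 / 20.591 = 0.130.

d_min ≈ 0.13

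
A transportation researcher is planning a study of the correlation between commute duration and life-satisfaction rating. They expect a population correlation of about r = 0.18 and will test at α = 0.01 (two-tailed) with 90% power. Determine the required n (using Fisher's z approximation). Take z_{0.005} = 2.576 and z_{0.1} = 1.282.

n = 453

Fisher's z: C = ½·ln((1+r)/(1−r)) = ½·ln(1.4390) = 0.1820.
n = ((z_{α/2} + z_β)/C)² + 3.
(2.576 + 1.282) / 0.1820 = 3.858 / 0.1820 = 21.198.
n = 21.198² + 3 = 449.35 + 3 = 452.3.
Round up.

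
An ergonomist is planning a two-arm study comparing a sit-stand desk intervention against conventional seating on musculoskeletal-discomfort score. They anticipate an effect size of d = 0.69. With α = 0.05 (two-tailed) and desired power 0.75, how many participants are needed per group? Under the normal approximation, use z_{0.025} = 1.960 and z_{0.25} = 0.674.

For two independent groups with equal n: n = 2·((z_{α/2} + z_β) / d)².
z_{α/2} + z_β = 1.960 + 0.674 = 2.634.
n = 2 × (2.634 / 0.69)² = 2 × 3.817² = 2 × 14.57 = 29.1.
Round up to the next whole participant.

n = 30 per group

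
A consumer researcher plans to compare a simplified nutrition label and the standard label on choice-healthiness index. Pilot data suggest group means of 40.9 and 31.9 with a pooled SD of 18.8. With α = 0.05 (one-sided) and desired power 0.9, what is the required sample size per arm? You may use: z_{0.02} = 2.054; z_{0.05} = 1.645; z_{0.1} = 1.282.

Cohen's d = |M₁ − M₂| / SD_pooled = |40.9 − 31.9| / 18.8 = 9.0 / 18.8 = 0.479.
For two independent groups with equal n: n = 2·((z_{α} + z_β) / d)².
z_{α} + z_β = 1.645 + 1.282 = 2.927.
n = 2 × (2.927 / 0.479)² = 2 × 6.111² = 2 × 37.34 = 74.7.
Round up to the next whole participant.

n = 75 per group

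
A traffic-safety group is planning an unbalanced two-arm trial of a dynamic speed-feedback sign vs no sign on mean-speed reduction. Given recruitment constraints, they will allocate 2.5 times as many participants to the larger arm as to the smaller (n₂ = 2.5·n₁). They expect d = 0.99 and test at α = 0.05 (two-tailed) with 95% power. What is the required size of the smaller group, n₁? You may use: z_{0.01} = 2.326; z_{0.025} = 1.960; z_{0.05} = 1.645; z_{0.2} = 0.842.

n₁ = 19

With allocation ratio k = n₂/n₁ = 2.5, Var(x̄₁−x̄₂) = σ²(1/n₁ + 1/(k·n₁)) = σ²·(k+1)/(k·n₁).
So n₁ = (1 + 1/k)·((z_{α/2} + z_β)/d)² = 1.400 × (3.605/0.99)².
n₁ = 1.400 × 13.26 = 18.6.
Round up: n₁ = 19, giving n₂ = ⌈2.5 × 19⌉ = ⌈47.5⌉ = 48.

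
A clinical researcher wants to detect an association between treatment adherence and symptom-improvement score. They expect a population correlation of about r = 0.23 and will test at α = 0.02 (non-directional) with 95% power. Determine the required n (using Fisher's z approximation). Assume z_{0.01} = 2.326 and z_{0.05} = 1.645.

n = 291

Fisher's z: C = ½·ln((1+r)/(1−r)) = ½·ln(1.5974) = 0.2342.
n = ((z_{α/2} + z_β)/C)² + 3.
(2.326 + 1.645) / 0.2342 = 3.971 / 0.2342 = 16.956.
n = 16.956² + 3 = 287.49 + 3 = 290.5.
Round up.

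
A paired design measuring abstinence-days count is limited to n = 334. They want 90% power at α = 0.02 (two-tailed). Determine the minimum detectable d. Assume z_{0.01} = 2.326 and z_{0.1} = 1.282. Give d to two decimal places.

d_min ≈ 0.20

For a single sample (or paired design) of n = 334: d_min = (z_{α/2} + z_β)/√n.
z-sum = 2.326 + 1.282 = 3.608.
d_min = 3.608 / √334 = 3.608 / 18.276 = 0.197.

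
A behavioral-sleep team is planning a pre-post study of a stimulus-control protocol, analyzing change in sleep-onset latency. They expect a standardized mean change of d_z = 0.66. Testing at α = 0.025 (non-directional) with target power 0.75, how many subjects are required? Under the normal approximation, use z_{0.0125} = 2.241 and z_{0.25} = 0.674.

For a paired (one-sample on differences) test: n = ((z_{α/2} + z_β) / d)².
z_{α/2} + z_β = 2.241 + 0.674 = 2.915.
n = (2.915 / 0.66)² = 4.417² = 19.51.
Round up.

n = 20 pairs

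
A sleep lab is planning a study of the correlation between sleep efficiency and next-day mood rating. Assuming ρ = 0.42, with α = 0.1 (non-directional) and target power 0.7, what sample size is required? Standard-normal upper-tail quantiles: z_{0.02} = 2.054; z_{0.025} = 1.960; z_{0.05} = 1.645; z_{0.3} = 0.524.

n = 27

Fisher's z: C = ½·ln((1+r)/(1−r)) = ½·ln(2.4483) = 0.4477.
n = ((z_{α/2} + z_β)/C)² + 3.
(1.645 + 0.524) / 0.4477 = 2.169 / 0.4477 = 4.845.
n = 4.845² + 3 = 23.47 + 3 = 26.5.
Round up.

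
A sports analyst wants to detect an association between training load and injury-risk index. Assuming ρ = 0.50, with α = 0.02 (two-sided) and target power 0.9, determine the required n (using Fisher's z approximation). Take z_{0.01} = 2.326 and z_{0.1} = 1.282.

Fisher's z: C = ½·ln((1+r)/(1−r)) = ½·ln(3.0000) = 0.5493.
n = ((z_{α/2} + z_β)/C)² + 3.
(2.326 + 1.282) / 0.5493 = 3.608 / 0.5493 = 6.568.
n = 6.568² + 3 = 43.14 + 3 = 46.1.
Round up.

n = 47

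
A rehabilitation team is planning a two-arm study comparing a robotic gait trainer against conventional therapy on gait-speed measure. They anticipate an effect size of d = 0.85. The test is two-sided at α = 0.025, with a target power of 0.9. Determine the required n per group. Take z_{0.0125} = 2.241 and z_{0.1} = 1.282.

n = 35 per group

For two independent groups with equal n: n = 2·((z_{α/2} + z_β) / d)².
z_{α/2} + z_β = 2.241 + 1.282 = 3.523.
n = 2 × (3.523 / 0.85)² = 2 × 4.145² = 2 × 17.18 = 34.4.
Round up to the next whole participant.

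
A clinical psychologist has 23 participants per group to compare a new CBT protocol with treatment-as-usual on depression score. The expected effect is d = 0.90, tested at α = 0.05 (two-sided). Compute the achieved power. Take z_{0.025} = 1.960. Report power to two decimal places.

power ≈ 0.86

For two equal groups, power = Φ(d·√(n/2) − z_{α/2}).
d·√(n/2) = 0.90 × √(23/2) = 0.90 × 3.391 = 3.052.
z_β = 3.052 − 1.960 = 1.092.
Power = Φ(1.092) = 0.863.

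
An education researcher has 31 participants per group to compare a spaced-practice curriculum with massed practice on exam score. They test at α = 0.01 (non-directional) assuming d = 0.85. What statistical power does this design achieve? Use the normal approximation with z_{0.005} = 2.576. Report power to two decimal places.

power ≈ 0.78

For two equal groups, power = Φ(d·√(n/2) − z_{α/2}).
d·√(n/2) = 0.85 × √(31/2) = 0.85 × 3.937 = 3.346.
z_β = 3.346 − 2.576 = 0.770.
Power = Φ(0.770) = 0.779.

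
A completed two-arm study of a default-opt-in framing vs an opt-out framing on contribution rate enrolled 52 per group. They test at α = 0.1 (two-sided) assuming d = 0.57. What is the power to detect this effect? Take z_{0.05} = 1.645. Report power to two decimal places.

For two equal groups, power = Φ(d·√(n/2) − z_{α/2}).
d·√(n/2) = 0.57 × √(52/2) = 0.57 × 5.099 = 2.906.
z_β = 2.906 − 1.645 = 1.261.
Power = Φ(1.261) = 0.896.

power ≈ 0.90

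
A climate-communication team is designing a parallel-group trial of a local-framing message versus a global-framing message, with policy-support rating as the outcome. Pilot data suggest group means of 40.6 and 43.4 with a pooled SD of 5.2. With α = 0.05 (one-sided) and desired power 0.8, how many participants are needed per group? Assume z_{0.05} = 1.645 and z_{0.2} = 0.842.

Cohen's d = |M₁ − M₂| / SD_pooled = |40.6 − 43.4| / 5.2 = 2.8 / 5.2 = 0.538.
For two independent groups with equal n: n = 2·((z_{α} + z_β) / d)².
z_{α} + z_β = 1.645 + 0.842 = 2.487.
n = 2 × (2.487 / 0.538)² = 2 × 4.623² = 2 × 21.37 = 42.7.
Round up to the next whole participant.

n = 43 per group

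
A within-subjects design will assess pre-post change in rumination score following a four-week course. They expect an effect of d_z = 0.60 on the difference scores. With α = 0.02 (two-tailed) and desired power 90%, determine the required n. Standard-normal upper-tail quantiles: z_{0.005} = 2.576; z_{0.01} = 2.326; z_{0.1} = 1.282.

n = 37 pairs

For a paired (one-sample on differences) test: n = ((z_{α/2} + z_β) / d)².
z_{α/2} + z_β = 2.326 + 1.282 = 3.608.
n = (3.608 / 0.60)² = 6.013² = 36.16.
Round up.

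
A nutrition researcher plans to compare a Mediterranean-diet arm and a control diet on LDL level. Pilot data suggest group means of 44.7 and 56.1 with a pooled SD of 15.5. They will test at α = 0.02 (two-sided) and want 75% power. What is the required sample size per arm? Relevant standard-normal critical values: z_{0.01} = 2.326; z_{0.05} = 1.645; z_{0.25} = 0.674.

n = 34 per group

Cohen's d = |M₁ − M₂| / SD_pooled = |44.7 − 56.1| / 15.5 = 11.4 / 15.5 = 0.735.
For two independent groups with equal n: n = 2·((z_{α/2} + z_β) / d)².
z_{α/2} + z_β = 2.326 + 0.674 = 3.000.
n = 2 × (3.000 / 0.735)² = 2 × 4.082² = 2 × 16.66 = 33.3.
Round up to the next whole participant.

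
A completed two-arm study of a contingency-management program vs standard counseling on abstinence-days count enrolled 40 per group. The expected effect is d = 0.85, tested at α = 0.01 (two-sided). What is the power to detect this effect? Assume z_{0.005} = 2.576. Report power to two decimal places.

For two equal groups, power = Φ(d·√(n/2) − z_{α/2}).
d·√(n/2) = 0.85 × √(40/2) = 0.85 × 4.472 = 3.801.
z_β = 3.801 − 2.576 = 1.225.
Power = Φ(1.225) = 0.890.

power ≈ 0.89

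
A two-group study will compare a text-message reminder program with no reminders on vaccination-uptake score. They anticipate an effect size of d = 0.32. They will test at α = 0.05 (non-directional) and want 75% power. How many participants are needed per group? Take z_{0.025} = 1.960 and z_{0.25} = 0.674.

n = 136 per group

For two independent groups with equal n: n = 2·((z_{α/2} + z_β) / d)².
z_{α/2} + z_β = 1.960 + 0.674 = 2.634.
n = 2 × (2.634 / 0.32)² = 2 × 8.231² = 2 × 67.75 = 135.5.
Round up to the next whole participant.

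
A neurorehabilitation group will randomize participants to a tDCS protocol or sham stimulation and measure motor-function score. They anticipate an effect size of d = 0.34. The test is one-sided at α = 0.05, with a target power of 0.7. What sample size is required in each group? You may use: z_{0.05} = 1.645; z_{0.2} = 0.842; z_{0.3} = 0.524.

n = 82 per group

For two independent groups with equal n: n = 2·((z_{α} + z_β) / d)².
z_{α} + z_β = 1.645 + 0.524 = 2.169.
n = 2 × (2.169 / 0.34)² = 2 × 6.379² = 2 × 40.70 = 81.4.
Round up to the next whole participant.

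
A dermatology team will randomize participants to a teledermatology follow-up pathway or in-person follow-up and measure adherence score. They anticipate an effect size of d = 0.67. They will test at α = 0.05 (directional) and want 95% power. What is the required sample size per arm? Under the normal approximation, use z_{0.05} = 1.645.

n = 49 per group

For two independent groups with equal n: n = 2·((z_{α} + z_β) / d)².
z_{α} + z_β = 1.645 + 1.645 = 3.290.
n = 2 × (3.290 / 0.67)² = 2 × 4.910² = 2 × 24.11 = 48.2.
Round up to the next whole participant.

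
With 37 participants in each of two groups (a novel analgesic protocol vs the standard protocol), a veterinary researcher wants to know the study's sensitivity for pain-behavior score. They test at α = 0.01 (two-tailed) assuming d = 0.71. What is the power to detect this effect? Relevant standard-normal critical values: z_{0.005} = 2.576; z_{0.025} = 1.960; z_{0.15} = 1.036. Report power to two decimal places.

power ≈ 0.68

For two equal groups, power = Φ(d·√(n/2) − z_{α/2}).
d·√(n/2) = 0.71 × √(37/2) = 0.71 × 4.301 = 3.054.
z_β = 3.054 − 2.576 = 0.478.
Power = Φ(0.478) = 0.684.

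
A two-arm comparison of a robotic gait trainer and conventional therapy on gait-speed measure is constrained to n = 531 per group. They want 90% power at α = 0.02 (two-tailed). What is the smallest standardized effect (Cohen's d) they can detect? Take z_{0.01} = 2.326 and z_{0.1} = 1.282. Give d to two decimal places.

d_min ≈ 0.22

For two independent groups of n = 531 each: d_min = (z_{α/2} + z_β)·√(2/n).
z-sum = 2.326 + 1.282 = 3.608.
d_min = 3.608 × √(2/531) = 3.608 × 0.0614 = 0.221.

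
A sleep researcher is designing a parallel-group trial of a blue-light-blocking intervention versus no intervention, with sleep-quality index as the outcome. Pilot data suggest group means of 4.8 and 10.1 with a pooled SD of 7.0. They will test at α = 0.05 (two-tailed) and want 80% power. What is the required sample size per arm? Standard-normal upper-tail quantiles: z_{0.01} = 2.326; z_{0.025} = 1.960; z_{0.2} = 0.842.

n = 28 per group

Cohen's d = |M₁ − M₂| / SD_pooled = |4.8 − 10.1| / 7.0 = 5.3 / 7.0 = 0.757.
For two independent groups with equal n: n = 2·((z_{α/2} + z_β) / d)².
z_{α/2} + z_β = 1.960 + 0.842 = 2.802.
n = 2 × (2.802 / 0.757)² = 2 × 3.701² = 2 × 13.70 = 27.4.
Round up to the next whole participant.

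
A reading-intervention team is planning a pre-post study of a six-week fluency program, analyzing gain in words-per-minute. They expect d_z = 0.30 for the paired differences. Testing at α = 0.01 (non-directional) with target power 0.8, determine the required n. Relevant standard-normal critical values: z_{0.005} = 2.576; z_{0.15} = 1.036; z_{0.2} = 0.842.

For a paired (one-sample on differences) test: n = ((z_{α/2} + z_β) / d)².
z_{α/2} + z_β = 2.576 + 0.842 = 3.418.
n = (3.418 / 0.30)² = 11.393² = 129.81.
Round up.

n = 130 pairs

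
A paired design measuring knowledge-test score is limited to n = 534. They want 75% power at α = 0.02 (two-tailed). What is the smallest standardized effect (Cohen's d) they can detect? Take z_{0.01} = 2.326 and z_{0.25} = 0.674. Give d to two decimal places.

d_min ≈ 0.13

For a single sample (or paired design) of n = 534: d_min = (z_{α/2} + z_β)/√n.
z-sum = 2.326 + 0.674 = 3.000.
d_min = 3.000 / √534 = 3.000 / 23.108 = 0.130.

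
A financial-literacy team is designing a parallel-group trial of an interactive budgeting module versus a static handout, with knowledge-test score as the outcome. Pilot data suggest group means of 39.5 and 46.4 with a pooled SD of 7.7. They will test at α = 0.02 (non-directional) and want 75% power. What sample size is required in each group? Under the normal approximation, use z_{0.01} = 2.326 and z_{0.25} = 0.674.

n = 23 per group

Cohen's d = |M₁ − M₂| / SD_pooled = |39.5 − 46.4| / 7.7 = 6.9 / 7.7 = 0.896.
For two independent groups with equal n: n = 2·((z_{α/2} + z_β) / d)².
z_{α/2} + z_β = 2.326 + 0.674 = 3.000.
n = 2 × (3.000 / 0.896)² = 2 × 3.348² = 2 × 11.21 = 22.4.
Round up to the next whole participant.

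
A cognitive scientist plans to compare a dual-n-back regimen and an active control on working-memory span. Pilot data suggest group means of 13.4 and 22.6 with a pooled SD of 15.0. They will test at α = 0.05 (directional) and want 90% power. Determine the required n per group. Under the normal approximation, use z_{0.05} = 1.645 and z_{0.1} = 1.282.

Cohen's d = |M₁ − M₂| / SD_pooled = |13.4 − 22.6| / 15.0 = 9.2 / 15.0 = 0.613.
For two independent groups with equal n: n = 2·((z_{α} + z_β) / d)².
z_{α} + z_β = 1.645 + 1.282 = 2.927.
n = 2 × (2.927 / 0.613)² = 2 × 4.775² = 2 × 22.80 = 45.6.
Round up to the next whole participant.

n = 46 per group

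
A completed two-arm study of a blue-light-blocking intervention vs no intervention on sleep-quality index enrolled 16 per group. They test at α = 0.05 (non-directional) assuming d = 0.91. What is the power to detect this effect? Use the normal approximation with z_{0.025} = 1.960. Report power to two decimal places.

For two equal groups, power = Φ(d·√(n/2) − z_{α/2}).
d·√(n/2) = 0.91 × √(16/2) = 0.91 × 2.828 = 2.574.
z_β = 2.574 − 1.960 = 0.614.
Power = Φ(0.614) = 0.730.

power ≈ 0.73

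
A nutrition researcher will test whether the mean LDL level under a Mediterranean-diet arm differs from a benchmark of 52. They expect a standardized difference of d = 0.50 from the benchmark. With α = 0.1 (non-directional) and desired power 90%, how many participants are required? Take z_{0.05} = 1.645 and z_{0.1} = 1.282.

n = 35

For a one-sample test: n = ((z_{α/2} + z_β) / d)².
z_{α/2} + z_β = 1.645 + 1.282 = 2.927.
n = (2.927 / 0.50)² = 5.854² = 34.27.
Round up.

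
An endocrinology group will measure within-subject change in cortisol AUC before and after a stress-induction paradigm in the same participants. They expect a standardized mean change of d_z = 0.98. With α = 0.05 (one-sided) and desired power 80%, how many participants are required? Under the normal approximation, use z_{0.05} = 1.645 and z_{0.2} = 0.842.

For a paired (one-sample on differences) test: n = ((z_{α} + z_β) / d)².
z_{α} + z_β = 1.645 + 0.842 = 2.487.
n = (2.487 / 0.98)² = 2.538² = 6.44.
Round up.

n = 7 pairs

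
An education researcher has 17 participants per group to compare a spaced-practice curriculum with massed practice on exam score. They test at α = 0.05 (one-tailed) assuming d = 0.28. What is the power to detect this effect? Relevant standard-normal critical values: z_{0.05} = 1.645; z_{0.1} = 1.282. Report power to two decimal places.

For two equal groups, power = Φ(d·√(n/2) − z_{α}).
d·√(n/2) = 0.28 × √(17/2) = 0.28 × 2.915 = 0.816.
z_β = 0.816 − 1.645 = -0.829.
Power = Φ(-0.829) = 0.204.

power ≈ 0.20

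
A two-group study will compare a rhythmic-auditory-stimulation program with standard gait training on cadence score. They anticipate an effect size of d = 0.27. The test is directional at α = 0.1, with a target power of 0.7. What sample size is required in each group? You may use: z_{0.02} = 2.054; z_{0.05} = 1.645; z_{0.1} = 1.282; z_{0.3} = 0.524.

n = 90 per group

For two independent groups with equal n: n = 2·((z_{α} + z_β) / d)².
z_{α} + z_β = 1.282 + 0.524 = 1.806.
n = 2 × (1.806 / 0.27)² = 2 × 6.689² = 2 × 44.74 = 89.5.
Round up to the next whole participant.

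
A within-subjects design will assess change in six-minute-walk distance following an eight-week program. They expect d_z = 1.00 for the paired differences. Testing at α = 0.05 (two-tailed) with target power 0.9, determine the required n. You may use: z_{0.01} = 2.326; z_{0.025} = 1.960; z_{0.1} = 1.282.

n = 11 pairs

For a paired (one-sample on differences) test: n = ((z_{α/2} + z_β) / d)².
z_{α/2} + z_β = 1.960 + 1.282 = 3.242.
n = (3.242 / 1.00)² = 3.242² = 10.51.
Round up.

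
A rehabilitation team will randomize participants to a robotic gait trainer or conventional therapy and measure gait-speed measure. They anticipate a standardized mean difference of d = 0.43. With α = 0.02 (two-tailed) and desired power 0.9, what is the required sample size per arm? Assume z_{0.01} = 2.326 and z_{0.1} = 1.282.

n = 141 per group

For two independent groups with equal n: n = 2·((z_{α/2} + z_β) / d)².
z_{α/2} + z_β = 2.326 + 1.282 = 3.608.
n = 2 × (3.608 / 0.43)² = 2 × 8.391² = 2 × 70.40 = 140.8.
Round up to the next whole participant.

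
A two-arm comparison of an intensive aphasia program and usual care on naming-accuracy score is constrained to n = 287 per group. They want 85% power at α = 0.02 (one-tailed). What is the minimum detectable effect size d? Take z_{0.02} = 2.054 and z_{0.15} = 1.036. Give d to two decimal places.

For two independent groups of n = 287 each: d_min = (z_{α} + z_β)·√(2/n).
z-sum = 2.054 + 1.036 = 3.090.
d_min = 3.090 × √(2/287) = 3.090 × 0.0835 = 0.258.

d_min ≈ 0.26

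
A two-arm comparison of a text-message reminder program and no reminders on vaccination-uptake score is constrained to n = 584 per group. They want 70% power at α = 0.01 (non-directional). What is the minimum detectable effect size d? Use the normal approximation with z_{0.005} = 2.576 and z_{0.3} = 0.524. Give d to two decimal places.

For two independent groups of n = 584 each: d_min = (z_{α/2} + z_β)·√(2/n).
z-sum = 2.576 + 0.524 = 3.100.
d_min = 3.100 × √(2/584) = 3.100 × 0.0585 = 0.181.

d_min ≈ 0.18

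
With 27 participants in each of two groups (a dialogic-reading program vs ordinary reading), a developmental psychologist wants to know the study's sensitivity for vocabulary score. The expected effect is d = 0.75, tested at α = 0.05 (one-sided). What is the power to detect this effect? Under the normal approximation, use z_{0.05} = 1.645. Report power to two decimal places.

For two equal groups, power = Φ(d·√(n/2) − z_{α}).
d·√(n/2) = 0.75 × √(27/2) = 0.75 × 3.674 = 2.756.
z_β = 2.756 − 1.645 = 1.111.
Power = Φ(1.111) = 0.867.

power ≈ 0.87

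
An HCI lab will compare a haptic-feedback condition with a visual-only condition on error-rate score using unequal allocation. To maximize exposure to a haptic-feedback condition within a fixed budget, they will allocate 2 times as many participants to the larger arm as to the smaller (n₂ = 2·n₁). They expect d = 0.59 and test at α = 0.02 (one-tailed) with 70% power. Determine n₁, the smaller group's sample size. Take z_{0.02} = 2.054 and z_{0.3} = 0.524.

With allocation ratio k = n₂/n₁ = 2, Var(x̄₁−x̄₂) = σ²(1/n₁ + 1/(k·n₁)) = σ²·(k+1)/(k·n₁).
So n₁ = (1 + 1/k)·((z_{α} + z_β)/d)² = 1.500 × (2.578/0.59)².
n₁ = 1.500 × 19.09 = 28.6.
Round up: n₁ = 29, giving n₂ = 2 × 29 = 58.

n₁ = 29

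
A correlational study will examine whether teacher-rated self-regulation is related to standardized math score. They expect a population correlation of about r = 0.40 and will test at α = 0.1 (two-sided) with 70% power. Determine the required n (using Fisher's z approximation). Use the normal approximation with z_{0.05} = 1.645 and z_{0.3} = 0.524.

n = 30

Fisher's z: C = ½·ln((1+r)/(1−r)) = ½·ln(2.3333) = 0.4236.
n = ((z_{α/2} + z_β)/C)² + 3.
(1.645 + 0.524) / 0.4236 = 2.169 / 0.4236 = 5.120.
n = 5.120² + 3 = 26.22 + 3 = 29.2.
Round up.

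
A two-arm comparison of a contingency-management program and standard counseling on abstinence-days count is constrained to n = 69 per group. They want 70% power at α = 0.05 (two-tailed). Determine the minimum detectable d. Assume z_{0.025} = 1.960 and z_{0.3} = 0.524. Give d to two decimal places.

For two independent groups of n = 69 each: d_min = (z_{α/2} + z_β)·√(2/n).
z-sum = 1.960 + 0.524 = 2.484.
d_min = 2.484 × √(2/69) = 2.484 × 0.1703 = 0.423.

d_min ≈ 0.42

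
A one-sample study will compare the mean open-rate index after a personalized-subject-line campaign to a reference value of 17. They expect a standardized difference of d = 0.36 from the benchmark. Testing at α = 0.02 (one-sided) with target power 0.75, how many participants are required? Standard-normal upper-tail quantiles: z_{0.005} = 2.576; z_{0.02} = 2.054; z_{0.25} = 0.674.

n = 58

For a one-sample test: n = ((z_{α} + z_β) / d)².
z_{α} + z_β = 2.054 + 0.674 = 2.728.
n = (2.728 / 0.36)² = 7.578² = 57.42.
Round up.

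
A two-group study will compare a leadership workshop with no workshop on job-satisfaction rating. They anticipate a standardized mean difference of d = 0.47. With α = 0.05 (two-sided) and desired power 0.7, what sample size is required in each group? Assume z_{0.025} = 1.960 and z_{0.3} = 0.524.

n = 56 per group

For two independent groups with equal n: n = 2·((z_{α/2} + z_β) / d)².
z_{α/2} + z_β = 1.960 + 0.524 = 2.484.
n = 2 × (2.484 / 0.47)² = 2 × 5.285² = 2 × 27.93 = 55.9.
Round up to the next whole participant.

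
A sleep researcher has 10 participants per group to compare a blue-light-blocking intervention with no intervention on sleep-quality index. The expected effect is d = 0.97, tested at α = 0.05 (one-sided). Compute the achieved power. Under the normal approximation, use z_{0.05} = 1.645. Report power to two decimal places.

power ≈ 0.70

For two equal groups, power = Φ(d·√(n/2) − z_{α}).
d·√(n/2) = 0.97 × √(10/2) = 0.97 × 2.236 = 2.169.
z_β = 2.169 − 1.645 = 0.524.
Power = Φ(0.524) = 0.700.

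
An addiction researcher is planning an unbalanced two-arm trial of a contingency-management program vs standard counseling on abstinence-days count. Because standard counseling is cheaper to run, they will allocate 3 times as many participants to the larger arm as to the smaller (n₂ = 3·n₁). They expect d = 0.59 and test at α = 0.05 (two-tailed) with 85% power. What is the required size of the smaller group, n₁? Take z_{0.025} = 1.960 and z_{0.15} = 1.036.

With allocation ratio k = n₂/n₁ = 3, Var(x̄₁−x̄₂) = σ²(1/n₁ + 1/(k·n₁)) = σ²·(k+1)/(k·n₁).
So n₁ = (1 + 1/k)·((z_{α/2} + z_β)/d)² = 1.333 × (2.996/0.59)².
n₁ = 1.333 × 25.79 = 34.4.
Round up: n₁ = 35, giving n₂ = 3 × 35 = 105.

n₁ = 35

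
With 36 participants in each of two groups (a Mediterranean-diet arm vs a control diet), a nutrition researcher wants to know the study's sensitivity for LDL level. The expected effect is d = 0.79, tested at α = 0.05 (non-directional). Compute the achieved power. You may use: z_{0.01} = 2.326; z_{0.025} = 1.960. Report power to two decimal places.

power ≈ 0.92

For two equal groups, power = Φ(d·√(n/2) − z_{α/2}).
d·√(n/2) = 0.79 × √(36/2) = 0.79 × 4.243 = 3.352.
z_β = 3.352 − 1.960 = 1.392.
Power = Φ(1.392) = 0.918.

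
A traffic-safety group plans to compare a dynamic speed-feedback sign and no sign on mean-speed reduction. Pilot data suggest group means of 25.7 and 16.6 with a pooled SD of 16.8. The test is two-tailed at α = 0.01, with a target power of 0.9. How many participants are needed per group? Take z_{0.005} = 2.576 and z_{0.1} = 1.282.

n = 102 per group

Cohen's d = |M₁ − M₂| / SD_pooled = |25.7 − 16.6| / 16.8 = 9.1 / 16.8 = 0.542.
For two independent groups with equal n: n = 2·((z_{α/2} + z_β) / d)².
z_{α/2} + z_β = 2.576 + 1.282 = 3.858.
n = 2 × (3.858 / 0.542)² = 2 × 7.118² = 2 × 50.67 = 101.3.
Round up to the next whole participant.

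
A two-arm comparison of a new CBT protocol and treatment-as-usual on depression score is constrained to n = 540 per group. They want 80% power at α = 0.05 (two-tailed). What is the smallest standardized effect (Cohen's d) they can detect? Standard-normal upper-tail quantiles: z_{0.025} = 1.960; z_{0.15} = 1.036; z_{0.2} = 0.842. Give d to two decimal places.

For two independent groups of n = 540 each: d_min = (z_{α/2} + z_β)·√(2/n).
z-sum = 1.960 + 0.842 = 2.802.
d_min = 2.802 × √(2/540) = 2.802 × 0.0609 = 0.171.

d_min ≈ 0.17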